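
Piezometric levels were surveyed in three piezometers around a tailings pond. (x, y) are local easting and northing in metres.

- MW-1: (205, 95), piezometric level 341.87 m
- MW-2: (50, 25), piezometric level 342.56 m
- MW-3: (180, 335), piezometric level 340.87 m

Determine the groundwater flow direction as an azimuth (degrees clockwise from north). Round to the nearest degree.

With h = a·x + b·y + c and MW-1 as origin, the differences give:
  (-155)·a + (-70)·b = +0.69
  (-25)·a + 240·b = -1.00
Eliminate b (×240 and ×(-70), subtract): -38950·a = 95.600 → a = ∂h/∂x = -0.002454
Back-substitute: b = ∂h/∂y = -0.004422.
Flow direction (−∇h) has components (+0.002454 E, +0.004422 N).
Azimuth = atan2(E, N) = atan2(+0.002454, +0.004422) = 29.0° ≈ 029°.

029°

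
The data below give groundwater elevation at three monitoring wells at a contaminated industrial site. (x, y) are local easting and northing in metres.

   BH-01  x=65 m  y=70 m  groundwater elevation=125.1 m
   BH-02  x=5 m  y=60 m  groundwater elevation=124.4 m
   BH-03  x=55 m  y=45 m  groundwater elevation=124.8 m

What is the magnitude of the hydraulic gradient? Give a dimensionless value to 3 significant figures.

Taking BH-01 as reference: BH-02−BH-01 = (-60, -10, -0.7); BH-03−BH-01 = (-10, -25, -0.3).
Solve a·Δx + b·Δy = Δh: det = (-60)·(-25) − (-10)·(-10) = 1400.
∂h/∂x = [(-0.7)·(-25) − (-0.3)·(-10)] / 1400 = +0.01036
∂h/∂y = [(-60)·(-0.3) − (-10)·(-0.7)] / 1400 = +0.007857
|∇h| = √(0.01036² + 0.007857²) = 0.013

0.0130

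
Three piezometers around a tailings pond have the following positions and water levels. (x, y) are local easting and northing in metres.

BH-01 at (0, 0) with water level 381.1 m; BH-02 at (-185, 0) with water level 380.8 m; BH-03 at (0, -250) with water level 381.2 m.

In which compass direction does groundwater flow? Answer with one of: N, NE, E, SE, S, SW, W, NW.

W

∂h/∂x = (380.8 − 381.1) / (-185 − 0) = +0.001622
∂h/∂y = (381.2 − 381.1) / (-250 − 0) = -0.0004000
Flow = −∇h = (-0.001622 east, +0.0004000 north), which points west.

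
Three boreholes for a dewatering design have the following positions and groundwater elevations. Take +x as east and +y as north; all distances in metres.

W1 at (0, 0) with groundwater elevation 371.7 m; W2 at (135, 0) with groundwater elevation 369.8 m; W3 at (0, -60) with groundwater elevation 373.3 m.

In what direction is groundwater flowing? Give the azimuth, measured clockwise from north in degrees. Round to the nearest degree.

∂h/∂x = (369.8 − 371.7) / (135 − 0) = -0.01407
∂h/∂y = (373.3 − 371.7) / (-60 − 0) = -0.02667
Flow direction (−∇h) has components (+0.01407 E, +0.02667 N).
Azimuth = atan2(E, N) = atan2(+0.01407, +0.02667) = 27.8° ≈ 028°.

028°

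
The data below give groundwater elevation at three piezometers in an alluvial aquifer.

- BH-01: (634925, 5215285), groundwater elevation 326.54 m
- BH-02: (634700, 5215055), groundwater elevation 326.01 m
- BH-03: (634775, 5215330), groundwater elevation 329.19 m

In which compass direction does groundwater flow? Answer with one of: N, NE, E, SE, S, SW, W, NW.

SE

Three-point gradient (reference BH-01): Δ to BH-02 = (-225, -230, -0.53), Δ to BH-03 = (-150, 45, +2.65).
∂h/∂x = -0.01312, ∂h/∂y = +0.01514 (det = -44625).
Flow = −∇h = (+0.01312 east, -0.01514 north), which points southeast.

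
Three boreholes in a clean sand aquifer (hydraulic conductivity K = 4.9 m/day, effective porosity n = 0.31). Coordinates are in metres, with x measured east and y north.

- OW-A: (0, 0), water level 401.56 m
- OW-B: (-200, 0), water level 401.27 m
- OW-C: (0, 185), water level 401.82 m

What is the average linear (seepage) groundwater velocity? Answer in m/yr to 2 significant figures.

12 m/yr

∂h/∂x = (401.27 − 401.56) / (-200 − 0) = +0.001450
∂h/∂y = (401.82 − 401.56) / (185 − 0) = +0.001405
|∇h| = √(0.001450² + 0.001405²) = 0.002019
Seepage velocity v = K·i/n = 4.9 × 0.002019 / 0.31 = 0.03191 m/day = 11.66 m/yr.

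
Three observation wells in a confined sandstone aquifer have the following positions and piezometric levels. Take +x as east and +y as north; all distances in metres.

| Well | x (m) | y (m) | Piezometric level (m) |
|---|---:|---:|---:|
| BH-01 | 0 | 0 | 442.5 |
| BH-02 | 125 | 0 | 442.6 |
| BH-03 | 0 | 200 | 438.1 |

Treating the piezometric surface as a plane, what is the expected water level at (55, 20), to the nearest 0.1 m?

442.1 m

∂h/∂x = (442.6 − 442.5) / (125 − 0) = +0.0008000
∂h/∂y = (438.1 − 442.5) / (200 − 0) = -0.02200
h(55, 20) = 442.5 + (+0.0008000)·(55) + (-0.02200)·(20) = 442.5 +0.044 -0.440 = 442.104 m.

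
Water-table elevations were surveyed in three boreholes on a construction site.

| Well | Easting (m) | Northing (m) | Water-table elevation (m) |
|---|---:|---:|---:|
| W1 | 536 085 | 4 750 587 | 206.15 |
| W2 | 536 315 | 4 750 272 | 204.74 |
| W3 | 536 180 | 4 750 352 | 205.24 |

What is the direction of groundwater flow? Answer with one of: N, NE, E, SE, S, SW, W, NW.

SE

Differences from W1: to W2 (Δx, Δy, Δh) = (230, -315, -1.41); to W3 = (95, -235, -0.91).
Determinant of the coordinate differences = 230·(-235) − 95·(-315) = -24125.
∂h/∂x = [(-1.41)·(-235) − (-0.91)·(-315)] / -24125 = -0.001853
∂h/∂y = [230·(-0.91) − 95·(-1.41)] / -24125 = +0.003123
Flow = −∇h = (+0.001853 east, -0.003123 north), which points southeast.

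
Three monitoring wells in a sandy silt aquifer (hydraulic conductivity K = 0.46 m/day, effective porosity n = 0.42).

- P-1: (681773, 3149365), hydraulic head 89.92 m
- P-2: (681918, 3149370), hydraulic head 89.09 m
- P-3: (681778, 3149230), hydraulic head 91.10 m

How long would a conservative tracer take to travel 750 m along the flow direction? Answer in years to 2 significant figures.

180 years

Taking P-1 as reference: P-2−P-1 = (145, 5, -0.83); P-3−P-1 = (5, -135, +1.18).
Determinant of the coordinate differences = 145·(-135) − 5·5 = -19600.
∂h/∂x = [(-0.83)·(-135) − (+1.18)·5] / -19600 = -0.005416
∂h/∂y = [145·(+1.18) − 5·(-0.83)] / -19600 = -0.008941
|∇h| = √(-0.005416² + -0.008941²) = 0.01045
Seepage velocity v = K·i/n = 0.46 × 0.01045 / 0.42 = 0.01145 m/day.
t = 750 / 0.01145 = 6.55e+04 days = 179 years.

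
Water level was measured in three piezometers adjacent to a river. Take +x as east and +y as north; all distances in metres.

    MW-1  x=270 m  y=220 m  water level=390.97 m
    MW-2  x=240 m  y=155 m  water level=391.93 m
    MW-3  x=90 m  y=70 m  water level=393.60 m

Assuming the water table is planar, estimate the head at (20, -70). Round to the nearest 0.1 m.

With h = a·x + b·y + c and MW-1 as origin, the differences give:
  (-30)·a + (-65)·b = +0.96
  (-180)·a + (-150)·b = +2.63
Eliminate b (×(-150) and ×(-65), subtract): -7200·a = 26.950 → a = ∂h/∂x = -0.003743
Back-substitute: b = ∂h/∂y = -0.01304.
h(20, -70) = 390.97 + (-0.003743)·(-250) + (-0.01304)·(-290) = 390.97 +0.936 +3.782 = 395.688 m.

395.7 m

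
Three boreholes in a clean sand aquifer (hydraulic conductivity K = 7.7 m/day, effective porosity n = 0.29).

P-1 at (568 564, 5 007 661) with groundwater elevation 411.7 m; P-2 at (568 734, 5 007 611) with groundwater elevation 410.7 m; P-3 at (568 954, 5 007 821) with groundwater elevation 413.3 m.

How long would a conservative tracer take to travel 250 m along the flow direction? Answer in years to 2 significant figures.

Differences from P-1: to P-2 (Δx, Δy, Δh) = (170, -50, -1.0); to P-3 = (390, 160, +1.6).
Solve a·Δx + b·Δy = Δh: det = 170·160 − 390·(-50) = 46700.
∂h/∂x = [(-1.0)·160 − (+1.6)·(-50)] / 46700 = -0.001713
∂h/∂y = [170·(+1.6) − 390·(-1.0)] / 46700 = +0.01418
|∇h| = √(-0.001713² + 0.01418²) = 0.01428
Seepage velocity v = K·i/n = 7.7 × 0.01428 / 0.29 = 0.3792 m/day.
t = 250 / 0.3792 = 659.3 days = 1.81 years.

1.8 years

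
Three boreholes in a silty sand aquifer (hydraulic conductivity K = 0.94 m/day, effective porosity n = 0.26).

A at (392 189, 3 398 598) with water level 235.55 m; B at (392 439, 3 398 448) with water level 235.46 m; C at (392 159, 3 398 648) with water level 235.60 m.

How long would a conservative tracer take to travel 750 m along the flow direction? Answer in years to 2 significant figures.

Taking A as reference: B−A = (250, -150, -0.09); C−A = (-30, 50, +0.05).
Solve a·Δx + b·Δy = Δh: det = 250·50 − (-30)·(-150) = 8000.
∂h/∂x = [(-0.09)·50 − (+0.05)·(-150)] / 8000 = +0.0003750
∂h/∂y = [250·(+0.05) − (-30)·(-0.09)] / 8000 = +0.001225
|∇h| = √(0.0003750² + 0.001225²) = 0.001281
Seepage velocity v = K·i/n = 0.94 × 0.001281 / 0.26 = 0.004631 m/day.
t = 750 / 0.004631 = 1.62e+05 days = 444 years.

440 years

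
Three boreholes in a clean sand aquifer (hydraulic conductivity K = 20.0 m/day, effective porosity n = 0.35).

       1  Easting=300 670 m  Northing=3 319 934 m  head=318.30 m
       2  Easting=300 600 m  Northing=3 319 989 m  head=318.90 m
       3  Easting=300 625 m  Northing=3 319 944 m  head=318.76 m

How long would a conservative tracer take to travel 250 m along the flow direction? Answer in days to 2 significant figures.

390 days

Differences from 1: to 2 (Δx, Δy, Δh) = (-70, 55, +0.60); to 3 = (-45, 10, +0.46).
Determinant of the coordinate differences = (-70)·10 − (-45)·55 = 1775.
∂h/∂x = [(+0.60)·10 − (+0.46)·55] / 1775 = -0.01087
∂h/∂y = [(-70)·(+0.46) − (-45)·(+0.60)] / 1775 = -0.002930
|∇h| = √(-0.01087² + -0.002930²) = 0.01126
Seepage velocity v = K·i/n = 20.0 × 0.01126 / 0.35 = 0.6434 m/day.
t = 250 / 0.6434 = 388.6 days.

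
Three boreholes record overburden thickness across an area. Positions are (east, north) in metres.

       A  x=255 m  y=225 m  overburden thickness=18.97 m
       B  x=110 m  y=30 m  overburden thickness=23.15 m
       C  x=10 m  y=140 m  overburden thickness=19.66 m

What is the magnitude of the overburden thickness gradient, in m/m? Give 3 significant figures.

With d = a·x + b·y + c and A as origin, the differences give:
  (-145)·a + (-195)·b = +4.18
  (-245)·a + (-85)·b = +0.69
Eliminate b (×(-85) and ×(-195), subtract): -35450·a = -220.750 → a = ∂d/∂x = +0.006227
Back-substitute: b = ∂d/∂y = -0.02607.
|∇f| = √(0.006227² + -0.02607²) = 0.0268 m/m

0.0268 m/m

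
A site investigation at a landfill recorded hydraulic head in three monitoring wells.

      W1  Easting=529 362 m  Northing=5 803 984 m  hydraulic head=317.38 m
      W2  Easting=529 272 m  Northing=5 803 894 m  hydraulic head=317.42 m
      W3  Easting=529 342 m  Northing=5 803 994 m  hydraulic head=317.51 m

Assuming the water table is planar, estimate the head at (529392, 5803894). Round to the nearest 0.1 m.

316.9 m

Taking W1 as reference: W2−W1 = (-90, -90, +0.04); W3−W1 = (-20, 10, +0.13).
Solve a·Δx + b·Δy = Δh: det = (-90)·10 − (-20)·(-90) = -2700.
∂h/∂x = [(+0.04)·10 − (+0.13)·(-90)] / -2700 = -0.004481
∂h/∂y = [(-90)·(+0.13) − (-20)·(+0.04)] / -2700 = +0.004037
h(529392, 5803894) = 317.38 + (-0.004481)·(30) + (+0.004037)·(-90) = 317.38 -0.134 -0.363 = 316.882 m.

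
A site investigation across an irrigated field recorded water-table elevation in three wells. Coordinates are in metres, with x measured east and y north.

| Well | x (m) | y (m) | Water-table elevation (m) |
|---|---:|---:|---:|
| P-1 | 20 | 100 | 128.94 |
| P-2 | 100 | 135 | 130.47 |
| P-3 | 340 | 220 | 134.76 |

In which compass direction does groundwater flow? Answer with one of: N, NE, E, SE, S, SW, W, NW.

Differences from P-1: to P-2 (Δx, Δy, Δh) = (80, 35, +1.53); to P-3 = (320, 120, +5.82).
Determinant of the coordinate differences = 80·120 − 320·35 = -1600.
∂h/∂x = [(+1.53)·120 − (+5.82)·35] / -1600 = +0.01256
∂h/∂y = [80·(+5.82) − 320·(+1.53)] / -1600 = +0.01500
Flow = −∇h = (-0.01256 east, -0.01500 north), which points southwest.

SW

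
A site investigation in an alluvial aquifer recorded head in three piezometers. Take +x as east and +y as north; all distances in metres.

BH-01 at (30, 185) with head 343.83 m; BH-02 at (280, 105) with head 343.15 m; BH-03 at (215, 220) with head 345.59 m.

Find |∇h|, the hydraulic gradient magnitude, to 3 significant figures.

0.0245

With h = a·x + b·y + c and BH-01 as origin, the differences give:
  250·a + (-80)·b = -0.68
  185·a + 35·b = +1.76
Eliminate b (×35 and ×(-80), subtract): 23550·a = 117.000 → a = ∂h/∂x = +0.004968
Back-substitute: b = ∂h/∂y = +0.02403.
|∇h| = √(0.004968² + 0.02403²) = 0.02454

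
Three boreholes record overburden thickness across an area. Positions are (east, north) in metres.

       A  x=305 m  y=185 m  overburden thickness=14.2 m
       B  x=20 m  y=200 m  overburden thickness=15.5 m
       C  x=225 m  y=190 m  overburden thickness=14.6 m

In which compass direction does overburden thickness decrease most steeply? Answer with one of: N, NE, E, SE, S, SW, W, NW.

With d = a·x + b·y + c and A as origin, the differences give:
  (-285)·a + 15·b = +1.3
  (-80)·a + 5·b = +0.4
Eliminate b (×5 and ×15, subtract): -225·a = 0.50 → a = ∂d/∂x = -0.002222
Back-substitute: b = ∂d/∂y = +0.04444.
Steepest decrease is along −∇f = (+0.002222 E, -0.04444 N) → south.

S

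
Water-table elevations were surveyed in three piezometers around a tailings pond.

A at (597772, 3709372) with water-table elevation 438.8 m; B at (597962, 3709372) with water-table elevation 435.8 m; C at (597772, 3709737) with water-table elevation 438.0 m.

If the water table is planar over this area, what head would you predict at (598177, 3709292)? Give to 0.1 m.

432.6 m

∂h/∂x = (435.8 − 438.8) / (597962 − 597772) = -0.01579
∂h/∂y = (438.0 − 438.8) / (3709737 − 3709372) = -0.002192
h(598177, 3709292) = 438.8 + (-0.01579)·(405) + (-0.002192)·(-80) = 438.8 -6.395 +0.175 = 432.581 m.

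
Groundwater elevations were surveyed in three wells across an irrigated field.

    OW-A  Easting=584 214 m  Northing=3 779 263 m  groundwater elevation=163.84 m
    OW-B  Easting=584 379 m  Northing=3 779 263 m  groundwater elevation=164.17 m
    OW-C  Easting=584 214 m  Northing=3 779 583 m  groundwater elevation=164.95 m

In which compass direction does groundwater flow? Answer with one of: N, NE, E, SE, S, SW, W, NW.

SW

∂h/∂x = (164.17 − 163.84) / (584379 − 584214) = +0.002000
∂h/∂y = (164.95 − 163.84) / (3779583 − 3779263) = +0.003469
Flow = −∇h = (-0.002000 east, -0.003469 north), which points southwest.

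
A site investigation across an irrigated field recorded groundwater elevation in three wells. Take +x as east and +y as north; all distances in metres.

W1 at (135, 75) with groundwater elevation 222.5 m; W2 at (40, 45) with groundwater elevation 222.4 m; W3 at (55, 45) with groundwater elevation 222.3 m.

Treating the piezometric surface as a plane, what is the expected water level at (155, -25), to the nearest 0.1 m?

Three-point gradient (reference W1): Δ to W2 = (-95, -30, -0.1), Δ to W3 = (-80, -30, -0.2).
∂h/∂x = -0.006667, ∂h/∂y = +0.02444 (det = 450).
h(155, -25) = 222.5 + (-0.006667)·(20) + (+0.02444)·(-100) = 222.5 -0.133 -2.444 = 219.922 m.

219.9 m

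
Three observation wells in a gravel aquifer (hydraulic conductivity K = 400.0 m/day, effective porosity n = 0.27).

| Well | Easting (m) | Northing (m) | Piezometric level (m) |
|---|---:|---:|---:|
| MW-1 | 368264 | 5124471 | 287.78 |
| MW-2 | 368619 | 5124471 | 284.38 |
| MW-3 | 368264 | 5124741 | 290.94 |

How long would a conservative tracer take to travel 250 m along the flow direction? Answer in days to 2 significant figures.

11 days

∂h/∂x = (284.38 − 287.78) / (368619 − 368264) = -0.009577
∂h/∂y = (290.94 − 287.78) / (5124741 − 5124471) = +0.01170
|∇h| = √(-0.009577² + 0.01170²) = 0.01512
Seepage velocity v = K·i/n = 400.0 × 0.01512 / 0.27 = 22.4 m/day.
t = 250 / 22.4 = 11.16 days.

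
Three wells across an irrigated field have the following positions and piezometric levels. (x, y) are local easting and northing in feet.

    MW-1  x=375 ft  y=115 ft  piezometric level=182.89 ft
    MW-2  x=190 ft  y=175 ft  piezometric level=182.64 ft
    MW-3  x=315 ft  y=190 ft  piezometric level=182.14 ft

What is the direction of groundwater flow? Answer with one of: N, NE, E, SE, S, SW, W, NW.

N

With h = a·x + b·y + c and MW-1 as origin, the differences give:
  (-185)·a + 60·b = -0.25
  (-60)·a + 75·b = -0.75
Eliminate b (×75 and ×60, subtract): -10275·a = 26.250 → a = ∂h/∂x = -0.002555
Back-substitute: b = ∂h/∂y = -0.01204.
Flow = −∇h = (+0.002555 east, +0.01204 north), which points north.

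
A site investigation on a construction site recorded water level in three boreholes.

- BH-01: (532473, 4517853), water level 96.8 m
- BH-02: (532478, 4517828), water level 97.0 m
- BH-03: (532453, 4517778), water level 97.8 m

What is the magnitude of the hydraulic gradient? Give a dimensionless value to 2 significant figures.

Differences from BH-01: to BH-02 (Δx, Δy, Δh) = (5, -25, +0.2); to BH-03 = (-20, -75, +1.0).
Solve a·Δx + b·Δy = Δh: det = 5·(-75) − (-20)·(-25) = -875.
∂h/∂x = [(+0.2)·(-75) − (+1.0)·(-25)] / -875 = -0.01143
∂h/∂y = [5·(+1.0) − (-20)·(+0.2)] / -875 = -0.01029
|∇h| = √(-0.01143² + -0.01029²) = 0.01538

0.015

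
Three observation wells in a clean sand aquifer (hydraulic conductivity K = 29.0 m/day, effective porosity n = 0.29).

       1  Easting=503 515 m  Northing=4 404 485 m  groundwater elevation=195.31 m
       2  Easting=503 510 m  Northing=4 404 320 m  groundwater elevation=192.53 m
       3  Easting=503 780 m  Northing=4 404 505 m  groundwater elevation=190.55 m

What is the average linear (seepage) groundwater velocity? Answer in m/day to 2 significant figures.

With h = a·x + b·y + c and 1 as origin, the differences give:
  (-5)·a + (-165)·b = -2.78
  265·a + 20·b = -4.76
Eliminate b (×20 and ×(-165), subtract): 43625·a = -841.000 → a = ∂h/∂x = -0.01928
Back-substitute: b = ∂h/∂y = +0.01743.
|∇h| = √(-0.01928² + 0.01743²) = 0.02599
Seepage velocity v = K·i/n = 29.0 × 0.02599 / 0.29 = 2.599 m/day.

2.6 m/day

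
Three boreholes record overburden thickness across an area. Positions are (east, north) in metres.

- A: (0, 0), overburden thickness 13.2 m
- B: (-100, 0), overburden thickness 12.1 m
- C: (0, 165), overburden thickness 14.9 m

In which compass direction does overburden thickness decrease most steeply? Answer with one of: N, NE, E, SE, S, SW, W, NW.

SW

∂d/∂x = (12.1 − 13.2) / (-100 − 0) = +0.01100
∂d/∂y = (14.9 − 13.2) / (165 − 0) = +0.01030
Steepest decrease is along −∇f = (-0.01100 E, -0.01030 N) → southwest.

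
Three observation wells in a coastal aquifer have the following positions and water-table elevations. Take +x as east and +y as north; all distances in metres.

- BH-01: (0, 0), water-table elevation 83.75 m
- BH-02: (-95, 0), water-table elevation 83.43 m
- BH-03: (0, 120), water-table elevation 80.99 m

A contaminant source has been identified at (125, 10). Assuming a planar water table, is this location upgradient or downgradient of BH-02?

∂h/∂x = (83.43 − 83.75) / (-95 − 0) = +0.003368
∂h/∂y = (80.99 − 83.75) / (120 − 0) = -0.02300
Head at (125, 10) = 83.75 + (+0.003368)·(125) + (-0.02300)·(10) = 83.94 m.
That is higher than the 83.43 m at BH-02, so the point is upgradient.

upgradient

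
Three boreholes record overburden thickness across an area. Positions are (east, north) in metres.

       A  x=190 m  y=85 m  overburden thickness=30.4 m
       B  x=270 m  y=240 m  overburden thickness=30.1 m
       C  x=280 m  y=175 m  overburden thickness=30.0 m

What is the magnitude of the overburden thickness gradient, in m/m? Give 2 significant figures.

0.0052 m/m

Differences from A: to B (Δx, Δy, Δh) = (80, 155, -0.3); to C = (90, 90, -0.4).
Solve a·Δx + b·Δy = Δd: det = 80·90 − 90·155 = -6750.
∂d/∂x = [(-0.3)·90 − (-0.4)·155] / -6750 = -0.005185
∂d/∂y = [80·(-0.4) − 90·(-0.3)] / -6750 = +0.0007407
|∇f| = √(-0.005185² + 0.0007407²) = 0.005238 m/m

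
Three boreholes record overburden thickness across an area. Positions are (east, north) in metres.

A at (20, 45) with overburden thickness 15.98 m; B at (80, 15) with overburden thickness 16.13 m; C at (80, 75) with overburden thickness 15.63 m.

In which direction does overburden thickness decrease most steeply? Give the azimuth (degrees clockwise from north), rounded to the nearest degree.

With d = a·x + b·y + c and A as origin, the differences give:
  60·a + (-30)·b = +0.15
  60·a + 30·b = -0.35
Eliminate b (×30 and ×(-30), subtract): 3600·a = -6.000 → a = ∂d/∂x = -0.001667
Back-substitute: b = ∂d/∂y = -0.008333.
Steepest decrease is along −∇f: components (+0.001667 E, +0.008333 N).
Azimuth = atan2(+0.001667, +0.008333) = 11.3° ≈ 011°.

011°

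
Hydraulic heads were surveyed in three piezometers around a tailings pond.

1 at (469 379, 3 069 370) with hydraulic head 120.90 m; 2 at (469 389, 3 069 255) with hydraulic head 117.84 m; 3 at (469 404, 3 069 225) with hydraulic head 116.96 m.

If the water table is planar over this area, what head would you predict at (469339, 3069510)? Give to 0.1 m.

124.8 m

With h = a·x + b·y + c and 1 as origin, the differences give:
  10·a + (-115)·b = -3.06
  25·a + (-145)·b = -3.94
Eliminate b (×(-145) and ×(-115), subtract): 1425·a = -9.400 → a = ∂h/∂x = -0.006596
Back-substitute: b = ∂h/∂y = +0.02604.
h(469339, 3069510) = 120.90 + (-0.006596)·(-40) + (+0.02604)·(140) = 120.90 +0.264 +3.645 = 124.809 m.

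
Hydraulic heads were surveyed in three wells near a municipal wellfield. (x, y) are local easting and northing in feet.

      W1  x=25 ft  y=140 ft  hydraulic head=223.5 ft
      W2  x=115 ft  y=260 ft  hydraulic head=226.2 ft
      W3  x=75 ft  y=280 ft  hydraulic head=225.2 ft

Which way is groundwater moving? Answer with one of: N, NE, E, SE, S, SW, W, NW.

With h = a·x + b·y + c and W1 as origin, the differences give:
  90·a + 120·b = +2.7
  50·a + 140·b = +1.7
Eliminate b (×140 and ×120, subtract): 6600·a = 174.00 → a = ∂h/∂x = +0.02636
Back-substitute: b = ∂h/∂y = +0.002727.
Flow = −∇h = (-0.02636 east, -0.002727 north), which points west.

W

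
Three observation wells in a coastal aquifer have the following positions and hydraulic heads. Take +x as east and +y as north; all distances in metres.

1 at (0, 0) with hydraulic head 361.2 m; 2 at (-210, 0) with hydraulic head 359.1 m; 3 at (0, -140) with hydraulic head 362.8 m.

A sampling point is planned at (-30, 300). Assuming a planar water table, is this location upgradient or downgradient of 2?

∂h/∂x = (359.1 − 361.2) / (-210 − 0) = +0.010000
∂h/∂y = (362.8 − 361.2) / (-140 − 0) = -0.01143
Head at (-30, 300) = 361.2 + (+0.010000)·(-30) + (-0.01143)·(300) = 357.47 m.
That is lower than the 359.1 m at 2, so the point is downgradient.

downgradient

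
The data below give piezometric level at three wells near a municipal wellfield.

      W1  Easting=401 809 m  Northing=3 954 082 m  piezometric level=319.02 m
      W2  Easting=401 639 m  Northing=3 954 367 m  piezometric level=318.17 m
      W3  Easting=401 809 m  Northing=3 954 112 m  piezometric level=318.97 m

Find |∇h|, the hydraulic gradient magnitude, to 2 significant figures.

Taking W1 as reference: W2−W1 = (-170, 285, -0.85); W3−W1 = (0, 30, -0.05).
Solve a·Δx + b·Δy = Δh: det = (-170)·30 − 0·285 = -5100.
∂h/∂x = [(-0.85)·30 − (-0.05)·285] / -5100 = +0.002206
∂h/∂y = [(-170)·(-0.05) − 0·(-0.85)] / -5100 = -0.001667
|∇h| = √(0.002206² + -0.001667²) = 0.002765

0.0028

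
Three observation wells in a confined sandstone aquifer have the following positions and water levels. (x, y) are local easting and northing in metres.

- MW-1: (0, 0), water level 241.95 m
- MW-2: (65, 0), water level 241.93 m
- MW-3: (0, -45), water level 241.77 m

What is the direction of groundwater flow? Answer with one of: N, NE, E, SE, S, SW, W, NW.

∂h/∂x = (241.93 − 241.95) / (65 − 0) = -0.0003077
∂h/∂y = (241.77 − 241.95) / (-45 − 0) = +0.004000
Flow = −∇h = (+0.0003077 east, -0.004000 north), which points south.

S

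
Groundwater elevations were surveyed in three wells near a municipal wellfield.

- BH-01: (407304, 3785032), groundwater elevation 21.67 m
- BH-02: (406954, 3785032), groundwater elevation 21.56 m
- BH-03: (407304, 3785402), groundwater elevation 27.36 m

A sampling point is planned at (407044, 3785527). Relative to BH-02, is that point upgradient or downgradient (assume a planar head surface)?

∂h/∂x = (21.56 − 21.67) / (406954 − 407304) = +0.0003143
∂h/∂y = (27.36 − 21.67) / (3785402 − 3785032) = +0.01538
Head at (407044, 3785527) = 21.67 + (+0.0003143)·(-260) + (+0.01538)·(495) = 29.20 m.
That is higher than the 21.56 m at BH-02, so the point is upgradient.

upgradient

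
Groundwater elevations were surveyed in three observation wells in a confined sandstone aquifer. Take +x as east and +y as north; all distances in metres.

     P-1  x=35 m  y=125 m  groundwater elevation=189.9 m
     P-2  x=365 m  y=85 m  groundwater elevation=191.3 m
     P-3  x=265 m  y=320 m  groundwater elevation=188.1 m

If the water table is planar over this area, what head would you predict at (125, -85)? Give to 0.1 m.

192.8 m

Differences from P-1: to P-2 (Δx, Δy, Δh) = (330, -40, +1.4); to P-3 = (230, 195, -1.8).
Solve a·Δx + b·Δy = Δh: det = 330·195 − 230·(-40) = 73550.
∂h/∂x = [(+1.4)·195 − (-1.8)·(-40)] / 73550 = +0.002733
∂h/∂y = [330·(-1.8) − 230·(+1.4)] / 73550 = -0.01245
h(125, -85) = 189.9 + (+0.002733)·(90) + (-0.01245)·(-210) = 189.9 +0.246 +2.615 = 192.761 m.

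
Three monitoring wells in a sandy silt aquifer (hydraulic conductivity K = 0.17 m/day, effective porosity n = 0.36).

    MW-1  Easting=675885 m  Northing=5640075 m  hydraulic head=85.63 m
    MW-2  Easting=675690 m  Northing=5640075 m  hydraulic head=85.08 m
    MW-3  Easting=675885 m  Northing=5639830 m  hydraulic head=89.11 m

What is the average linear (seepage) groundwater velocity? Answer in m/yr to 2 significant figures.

2.5 m/yr

∂h/∂x = (85.08 − 85.63) / (675690 − 675885) = +0.002821
∂h/∂y = (89.11 − 85.63) / (5639830 − 5640075) = -0.01420
|∇h| = √(0.002821² + -0.01420²) = 0.01448
Seepage velocity v = K·i/n = 0.17 × 0.01448 / 0.36 = 0.006838 m/day = 2.498 m/yr.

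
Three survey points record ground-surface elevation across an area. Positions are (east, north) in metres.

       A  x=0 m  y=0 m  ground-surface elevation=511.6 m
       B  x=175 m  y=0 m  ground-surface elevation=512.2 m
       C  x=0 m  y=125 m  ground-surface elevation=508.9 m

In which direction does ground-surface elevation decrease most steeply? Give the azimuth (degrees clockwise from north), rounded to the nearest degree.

351°

∂z/∂x = (512.2 − 511.6) / (175 − 0) = +0.003429
∂z/∂y = (508.9 − 511.6) / (125 − 0) = -0.02160
Steepest decrease is along −∇f: components (-0.003429 E, +0.02160 N).
Azimuth = atan2(-0.003429, +0.02160) = 351.0° ≈ 351°.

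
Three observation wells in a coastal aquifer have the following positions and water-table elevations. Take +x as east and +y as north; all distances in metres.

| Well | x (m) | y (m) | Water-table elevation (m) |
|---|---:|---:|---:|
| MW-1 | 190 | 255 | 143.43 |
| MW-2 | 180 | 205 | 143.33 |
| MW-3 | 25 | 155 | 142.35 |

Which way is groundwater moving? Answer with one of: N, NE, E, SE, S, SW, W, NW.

W

Taking MW-1 as reference: MW-2−MW-1 = (-10, -50, -0.10); MW-3−MW-1 = (-165, -100, -1.08).
Determinant of the coordinate differences = (-10)·(-100) − (-165)·(-50) = -7250.
∂h/∂x = [(-0.10)·(-100) − (-1.08)·(-50)] / -7250 = +0.006069
∂h/∂y = [(-10)·(-1.08) − (-165)·(-0.10)] / -7250 = +0.0007862
Flow = −∇h = (-0.006069 east, -0.0007862 north), which points west.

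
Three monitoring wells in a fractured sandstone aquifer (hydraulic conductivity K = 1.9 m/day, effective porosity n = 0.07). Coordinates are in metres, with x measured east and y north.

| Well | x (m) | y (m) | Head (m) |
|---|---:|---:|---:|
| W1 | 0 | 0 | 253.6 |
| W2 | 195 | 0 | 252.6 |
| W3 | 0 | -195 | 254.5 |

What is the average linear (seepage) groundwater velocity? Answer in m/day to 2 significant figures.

∂h/∂x = (252.6 − 253.6) / (195 − 0) = -0.005128
∂h/∂y = (254.5 − 253.6) / (-195 − 0) = -0.004615
|∇h| = √(-0.005128² + -0.004615²) = 0.006899
Seepage velocity v = K·i/n = 1.9 × 0.006899 / 0.07 = 0.1873 m/day.

0.19 m/day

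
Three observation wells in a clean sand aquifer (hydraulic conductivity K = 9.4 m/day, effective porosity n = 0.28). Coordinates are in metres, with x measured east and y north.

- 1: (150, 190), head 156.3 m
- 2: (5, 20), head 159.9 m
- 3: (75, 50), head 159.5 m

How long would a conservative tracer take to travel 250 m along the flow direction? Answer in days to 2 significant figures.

Differences from 1: to 2 (Δx, Δy, Δh) = (-145, -170, +3.6); to 3 = (-75, -140, +3.2).
Solve a·Δx + b·Δy = Δh: det = (-145)·(-140) − (-75)·(-170) = 7550.
∂h/∂x = [(+3.6)·(-140) − (+3.2)·(-170)] / 7550 = +0.005298
∂h/∂y = [(-145)·(+3.2) − (-75)·(+3.6)] / 7550 = -0.02570
|∇h| = √(0.005298² + -0.02570²) = 0.02624
Seepage velocity v = K·i/n = 9.4 × 0.02624 / 0.28 = 0.8809 m/day.
t = 250 / 0.8809 = 283.8 days.

280 days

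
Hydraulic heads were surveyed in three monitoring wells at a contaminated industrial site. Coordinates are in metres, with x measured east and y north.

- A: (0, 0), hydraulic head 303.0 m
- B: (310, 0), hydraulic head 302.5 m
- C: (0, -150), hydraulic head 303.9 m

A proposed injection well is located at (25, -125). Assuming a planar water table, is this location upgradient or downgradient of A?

upgradient

∂h/∂x = (302.5 − 303.0) / (310 − 0) = -0.001613
∂h/∂y = (303.9 − 303.0) / (-150 − 0) = -0.006000
Head at (25, -125) = 303.0 + (-0.001613)·(25) + (-0.006000)·(-125) = 303.71 m.
That is higher than the 303.0 m at A, so the point is upgradient.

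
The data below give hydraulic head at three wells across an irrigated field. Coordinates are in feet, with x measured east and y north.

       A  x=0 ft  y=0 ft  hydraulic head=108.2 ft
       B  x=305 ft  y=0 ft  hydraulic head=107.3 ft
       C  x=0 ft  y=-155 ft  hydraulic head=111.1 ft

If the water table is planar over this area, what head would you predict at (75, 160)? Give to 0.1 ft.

∂h/∂x = (107.3 − 108.2) / (305 − 0) = -0.002951
∂h/∂y = (111.1 − 108.2) / (-155 − 0) = -0.01871
h(75, 160) = 108.2 + (-0.002951)·(75) + (-0.01871)·(160) = 108.2 -0.221 -2.994 = 104.985 ft.

105.0 ft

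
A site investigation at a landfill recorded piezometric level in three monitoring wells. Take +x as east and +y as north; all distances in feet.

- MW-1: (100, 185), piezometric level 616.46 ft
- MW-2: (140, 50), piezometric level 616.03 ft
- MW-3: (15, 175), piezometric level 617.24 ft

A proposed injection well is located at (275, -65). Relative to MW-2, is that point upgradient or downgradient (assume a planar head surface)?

downgradient

Taking MW-1 as reference: MW-2−MW-1 = (40, -135, -0.43); MW-3−MW-1 = (-85, -10, +0.78).
Solve a·Δx + b·Δy = Δh: det = 40·(-10) − (-85)·(-135) = -11875.
∂h/∂x = [(-0.43)·(-10) − (+0.78)·(-135)] / -11875 = -0.009229
∂h/∂y = [40·(+0.78) − (-85)·(-0.43)] / -11875 = +0.0004505
Head at (275, -65) = 616.46 + (-0.009229)·(175) + (+0.0004505)·(-250) = 614.73 ft.
That is lower than the 616.03 ft at MW-2, so the point is downgradient.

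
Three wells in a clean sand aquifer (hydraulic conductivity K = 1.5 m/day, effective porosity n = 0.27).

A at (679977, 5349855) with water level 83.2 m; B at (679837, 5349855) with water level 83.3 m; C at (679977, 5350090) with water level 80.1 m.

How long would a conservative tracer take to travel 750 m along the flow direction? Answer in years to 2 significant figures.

∂h/∂x = (83.3 − 83.2) / (679837 − 679977) = -0.0007143
∂h/∂y = (80.1 − 83.2) / (5350090 − 5349855) = -0.01319
|∇h| = √(-0.0007143² + -0.01319²) = 0.01321
Seepage velocity v = K·i/n = 1.5 × 0.01321 / 0.27 = 0.07339 m/day.
t = 750 / 0.07339 = 1.022e+04 days = 28 years.

28 years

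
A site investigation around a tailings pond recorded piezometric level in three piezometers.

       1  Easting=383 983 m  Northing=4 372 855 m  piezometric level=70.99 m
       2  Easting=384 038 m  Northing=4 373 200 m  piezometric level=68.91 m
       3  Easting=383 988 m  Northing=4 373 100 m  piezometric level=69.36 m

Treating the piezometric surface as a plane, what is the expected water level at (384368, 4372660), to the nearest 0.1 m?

74.0 m

Taking 1 as reference: 2−1 = (55, 345, -2.08); 3−1 = (5, 245, -1.63).
Determinant of the coordinate differences = 55·245 − 5·345 = 11750.
∂h/∂x = [(-2.08)·245 − (-1.63)·345] / 11750 = +0.004489
∂h/∂y = [55·(-1.63) − 5·(-2.08)] / 11750 = -0.006745
h(384368, 4372660) = 70.99 + (+0.004489)·(385) + (-0.006745)·(-195) = 70.99 +1.728 +1.315 = 74.034 m.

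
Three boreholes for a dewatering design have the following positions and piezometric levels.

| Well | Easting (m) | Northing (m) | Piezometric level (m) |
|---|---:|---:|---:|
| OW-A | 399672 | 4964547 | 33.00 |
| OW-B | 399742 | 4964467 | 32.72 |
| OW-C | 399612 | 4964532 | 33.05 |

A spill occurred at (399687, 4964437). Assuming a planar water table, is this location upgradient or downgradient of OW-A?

downgradient

Three-point gradient (reference OW-A): Δ to OW-B = (70, -80, -0.28), Δ to OW-C = (-60, -15, +0.05).
∂h/∂x = -0.001402, ∂h/∂y = +0.002274 (det = -5850).
Head at (399687, 4964437) = 33.00 + (-0.001402)·(15) + (+0.002274)·(-110) = 32.73 m.
That is lower than the 33.00 m at OW-A, so the point is downgradient.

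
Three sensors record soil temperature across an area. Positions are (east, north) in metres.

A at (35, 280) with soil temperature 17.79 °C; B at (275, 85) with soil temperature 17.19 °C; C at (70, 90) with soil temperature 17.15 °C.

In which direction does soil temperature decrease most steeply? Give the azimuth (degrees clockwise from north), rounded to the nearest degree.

With T = a·x + b·y + c and A as origin, the differences give:
  240·a + (-195)·b = -0.60
  35·a + (-190)·b = -0.64
Eliminate b (×(-190) and ×(-195), subtract): -38775·a = -10.800 → a = ∂T/∂x = +0.0002785
Back-substitute: b = ∂T/∂y = +0.003420.
Steepest decrease is along −∇f: components (-0.0002785 E, -0.003420 N).
Azimuth = atan2(-0.0002785, -0.003420) = 184.7° ≈ 185°.

185°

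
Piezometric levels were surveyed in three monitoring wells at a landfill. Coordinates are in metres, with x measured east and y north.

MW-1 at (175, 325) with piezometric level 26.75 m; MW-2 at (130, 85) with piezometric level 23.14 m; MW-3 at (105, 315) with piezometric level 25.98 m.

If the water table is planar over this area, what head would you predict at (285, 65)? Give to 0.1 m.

Differences from MW-1: to MW-2 (Δx, Δy, Δh) = (-45, -240, -3.61); to MW-3 = (-70, -10, -0.77).
Determinant of the coordinate differences = (-45)·(-10) − (-70)·(-240) = -16350.
∂h/∂x = [(-3.61)·(-10) − (-0.77)·(-240)] / -16350 = +0.009095
∂h/∂y = [(-45)·(-0.77) − (-70)·(-3.61)] / -16350 = +0.01334
h(285, 65) = 26.75 + (+0.009095)·(110) + (+0.01334)·(-260) = 26.75 +1.000 -3.467 = 24.283 m.

24.3 m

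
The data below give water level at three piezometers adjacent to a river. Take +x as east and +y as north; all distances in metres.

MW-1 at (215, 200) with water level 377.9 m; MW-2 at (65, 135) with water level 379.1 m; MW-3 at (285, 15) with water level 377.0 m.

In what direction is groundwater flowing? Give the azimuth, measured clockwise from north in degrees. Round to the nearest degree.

100°

Differences from MW-1: to MW-2 (Δx, Δy, Δh) = (-150, -65, +1.2); to MW-3 = (70, -185, -0.9).
Solve a·Δx + b·Δy = Δh: det = (-150)·(-185) − 70·(-65) = 32300.
∂h/∂x = [(+1.2)·(-185) − (-0.9)·(-65)] / 32300 = -0.008684
∂h/∂y = [(-150)·(-0.9) − 70·(+1.2)] / 32300 = +0.001579
Flow direction (−∇h) has components (+0.008684 E, -0.001579 N).
Azimuth = atan2(E, N) = atan2(+0.008684, -0.001579) = 100.3° ≈ 100°.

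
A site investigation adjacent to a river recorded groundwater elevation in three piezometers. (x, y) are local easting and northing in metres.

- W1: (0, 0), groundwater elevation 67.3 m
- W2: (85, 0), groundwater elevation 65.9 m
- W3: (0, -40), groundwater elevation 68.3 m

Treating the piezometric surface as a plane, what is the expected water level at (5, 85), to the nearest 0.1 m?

∂h/∂x = (65.9 − 67.3) / (85 − 0) = -0.01647
∂h/∂y = (68.3 − 67.3) / (-40 − 0) = -0.02500
h(5, 85) = 67.3 + (-0.01647)·(5) + (-0.02500)·(85) = 67.3 -0.082 -2.125 = 65.093 m.

65.1 m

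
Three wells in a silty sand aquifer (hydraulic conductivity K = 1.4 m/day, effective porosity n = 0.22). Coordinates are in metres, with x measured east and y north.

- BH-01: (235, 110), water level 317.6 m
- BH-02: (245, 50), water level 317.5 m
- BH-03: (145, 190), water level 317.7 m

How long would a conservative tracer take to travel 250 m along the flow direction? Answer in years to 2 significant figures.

60 years

Differences from BH-01: to BH-02 (Δx, Δy, Δh) = (10, -60, -0.1); to BH-03 = (-90, 80, +0.1).
Solve a·Δx + b·Δy = Δh: det = 10·80 − (-90)·(-60) = -4600.
∂h/∂x = [(-0.1)·80 − (+0.1)·(-60)] / -4600 = +0.0004348
∂h/∂y = [10·(+0.1) − (-90)·(-0.1)] / -4600 = +0.001739
|∇h| = √(0.0004348² + 0.001739²) = 0.001793
Seepage velocity v = K·i/n = 1.4 × 0.001793 / 0.22 = 0.01141 m/day.
t = 250 / 0.01141 = 2.191e+04 days = 60 years.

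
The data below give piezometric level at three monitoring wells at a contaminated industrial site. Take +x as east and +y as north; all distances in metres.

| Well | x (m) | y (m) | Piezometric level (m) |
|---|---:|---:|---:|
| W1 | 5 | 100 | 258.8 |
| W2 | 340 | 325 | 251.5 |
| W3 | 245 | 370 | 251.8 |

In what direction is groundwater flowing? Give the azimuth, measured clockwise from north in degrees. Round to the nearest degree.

034°

Three-point gradient (reference W1): Δ to W2 = (335, 225, -7.3), Δ to W3 = (240, 270, -7.0).
∂h/∂x = -0.01086, ∂h/∂y = -0.01627 (det = 36450).
Flow direction (−∇h) has components (+0.01086 E, +0.01627 N).
Azimuth = atan2(E, N) = atan2(+0.01086, +0.01627) = 33.7° ≈ 034°.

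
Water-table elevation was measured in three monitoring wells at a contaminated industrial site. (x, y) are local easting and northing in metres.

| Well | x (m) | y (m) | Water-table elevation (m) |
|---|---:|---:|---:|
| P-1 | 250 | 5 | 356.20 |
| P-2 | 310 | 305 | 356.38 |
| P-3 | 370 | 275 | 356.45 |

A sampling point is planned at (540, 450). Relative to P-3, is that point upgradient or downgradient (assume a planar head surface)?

upgradient

Differences from P-1: to P-2 (Δx, Δy, Δh) = (60, 300, +0.18); to P-3 = (120, 270, +0.25).
Determinant of the coordinate differences = 60·270 − 120·300 = -19800.
∂h/∂x = [(+0.18)·270 − (+0.25)·300] / -19800 = +0.001333
∂h/∂y = [60·(+0.25) − 120·(+0.18)] / -19800 = +0.0003333
Head at (540, 450) = 356.20 + (+0.001333)·(290) + (+0.0003333)·(445) = 356.73 m.
That is higher than the 356.45 m at P-3, so the point is upgradient.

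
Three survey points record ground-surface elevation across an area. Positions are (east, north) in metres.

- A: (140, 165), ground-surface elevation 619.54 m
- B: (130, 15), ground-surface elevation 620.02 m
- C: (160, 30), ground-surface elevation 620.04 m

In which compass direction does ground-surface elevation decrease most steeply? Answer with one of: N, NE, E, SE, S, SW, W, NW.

NW

Taking A as reference: B−A = (-10, -150, +0.48); C−A = (20, -135, +0.50).
Solve a·Δx + b·Δy = Δz: det = (-10)·(-135) − 20·(-150) = 4350.
∂z/∂x = [(+0.48)·(-135) − (+0.50)·(-150)] / 4350 = +0.002345
∂z/∂y = [(-10)·(+0.50) − 20·(+0.48)] / 4350 = -0.003356
Steepest decrease is along −∇f = (-0.002345 E, +0.003356 N) → northwest.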